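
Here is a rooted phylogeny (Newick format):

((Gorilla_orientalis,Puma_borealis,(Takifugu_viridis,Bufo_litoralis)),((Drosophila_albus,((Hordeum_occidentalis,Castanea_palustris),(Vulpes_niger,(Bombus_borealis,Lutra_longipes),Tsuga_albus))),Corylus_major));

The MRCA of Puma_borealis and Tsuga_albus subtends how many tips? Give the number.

12

The MRCA of Puma_borealis and Tsuga_albus is the root, so the clade is the entire tree.
That clade contains 12 terminal taxa: Bombus_borealis, Bufo_litoralis, Castanea_palustris, Corylus_major, Drosophila_albus, Gorilla_orientalis, Hordeum_occidentalis, Lutra_longipes, Puma_borealis, Takifugu_viridis, Tsuga_albus, Vulpes_niger.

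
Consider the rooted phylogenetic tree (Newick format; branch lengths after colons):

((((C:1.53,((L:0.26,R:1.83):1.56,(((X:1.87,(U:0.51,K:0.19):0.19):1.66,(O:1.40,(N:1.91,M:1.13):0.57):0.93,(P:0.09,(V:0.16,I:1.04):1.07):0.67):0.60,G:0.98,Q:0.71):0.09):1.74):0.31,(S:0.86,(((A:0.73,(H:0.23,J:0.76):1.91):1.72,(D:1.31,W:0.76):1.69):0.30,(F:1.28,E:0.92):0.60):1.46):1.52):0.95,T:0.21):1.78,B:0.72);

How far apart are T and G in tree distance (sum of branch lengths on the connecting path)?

The path runs T → … → MRCA → … → G; the MRCA is the node subtending (((C,((L,R),(((X,(U,K)),(O,(N,M)),(P,(V,I))),G,Q))),(S,(((A,(H,J)),(D,W)),(F,E)))),T).
Branch lengths along that path: 0.21 + 0.95 + 0.31 + 1.74 + 0.09 + 0.98 = 4.28.

4.28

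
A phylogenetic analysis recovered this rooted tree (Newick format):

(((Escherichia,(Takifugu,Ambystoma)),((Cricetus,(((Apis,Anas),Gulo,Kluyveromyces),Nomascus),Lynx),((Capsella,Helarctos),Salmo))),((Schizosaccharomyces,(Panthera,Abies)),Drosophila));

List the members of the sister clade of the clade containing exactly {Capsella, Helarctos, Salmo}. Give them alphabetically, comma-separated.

The clade containing exactly {Capsella, Helarctos, Salmo} attaches to the tree at the node subtending ((Cricetus,(((Apis,Anas),Gulo,Kluyveromyces),Nomascus),Lynx),((Capsella,Helarctos),Salmo)).
The other lineage descending from that same node — the sister group — is (Cricetus,(((Apis,Anas),Gulo,Kluyveromyces),Nomascus),Lynx); its 7 tips in alphabetical order are the answer.

Anas, Apis, Cricetus, Gulo, Kluyveromyces, Lynx, Nomascus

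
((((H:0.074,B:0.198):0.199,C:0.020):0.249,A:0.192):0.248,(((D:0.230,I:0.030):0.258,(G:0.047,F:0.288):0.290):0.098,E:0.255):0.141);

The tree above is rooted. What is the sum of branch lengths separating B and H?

The path runs B → … → MRCA → … → H; the MRCA is the node subtending (H,B).
Branch lengths along that path: 0.198 + 0.074 = 0.272.

0.272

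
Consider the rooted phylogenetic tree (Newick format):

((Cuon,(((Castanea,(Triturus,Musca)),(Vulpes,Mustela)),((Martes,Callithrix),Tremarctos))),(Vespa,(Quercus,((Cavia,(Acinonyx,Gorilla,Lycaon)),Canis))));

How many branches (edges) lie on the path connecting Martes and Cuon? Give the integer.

The MRCA of Martes and Cuon is the node subtending (Cuon,(((Castanea,(Triturus,Musca)),(Vulpes,Mustela)),((Martes,Callithrix),Tremarctos))).
From Martes up to that node: 4 branches. From Cuon up to the same node: 1 branch. Total: 4 + 1 = 5.

5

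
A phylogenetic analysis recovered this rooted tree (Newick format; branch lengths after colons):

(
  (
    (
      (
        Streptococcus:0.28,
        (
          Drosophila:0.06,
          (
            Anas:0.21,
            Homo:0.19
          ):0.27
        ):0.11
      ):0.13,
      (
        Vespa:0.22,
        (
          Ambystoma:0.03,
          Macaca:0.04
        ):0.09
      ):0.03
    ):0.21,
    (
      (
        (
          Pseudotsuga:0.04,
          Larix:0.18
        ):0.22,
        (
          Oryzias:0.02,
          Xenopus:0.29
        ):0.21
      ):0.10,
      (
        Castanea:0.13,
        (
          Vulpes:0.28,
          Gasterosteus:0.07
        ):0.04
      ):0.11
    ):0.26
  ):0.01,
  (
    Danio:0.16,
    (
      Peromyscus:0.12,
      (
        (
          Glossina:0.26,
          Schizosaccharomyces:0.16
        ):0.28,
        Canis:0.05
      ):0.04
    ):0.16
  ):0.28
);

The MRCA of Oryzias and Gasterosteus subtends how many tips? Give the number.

The MRCA of Oryzias and Gasterosteus is the node subtending (((Pseudotsuga,Larix),(Oryzias,Xenopus)),(Castanea,(Vulpes,Gasterosteus))).
That clade contains 7 terminal taxa: Castanea, Gasterosteus, Larix, Oryzias, Pseudotsuga, Vulpes, Xenopus.

7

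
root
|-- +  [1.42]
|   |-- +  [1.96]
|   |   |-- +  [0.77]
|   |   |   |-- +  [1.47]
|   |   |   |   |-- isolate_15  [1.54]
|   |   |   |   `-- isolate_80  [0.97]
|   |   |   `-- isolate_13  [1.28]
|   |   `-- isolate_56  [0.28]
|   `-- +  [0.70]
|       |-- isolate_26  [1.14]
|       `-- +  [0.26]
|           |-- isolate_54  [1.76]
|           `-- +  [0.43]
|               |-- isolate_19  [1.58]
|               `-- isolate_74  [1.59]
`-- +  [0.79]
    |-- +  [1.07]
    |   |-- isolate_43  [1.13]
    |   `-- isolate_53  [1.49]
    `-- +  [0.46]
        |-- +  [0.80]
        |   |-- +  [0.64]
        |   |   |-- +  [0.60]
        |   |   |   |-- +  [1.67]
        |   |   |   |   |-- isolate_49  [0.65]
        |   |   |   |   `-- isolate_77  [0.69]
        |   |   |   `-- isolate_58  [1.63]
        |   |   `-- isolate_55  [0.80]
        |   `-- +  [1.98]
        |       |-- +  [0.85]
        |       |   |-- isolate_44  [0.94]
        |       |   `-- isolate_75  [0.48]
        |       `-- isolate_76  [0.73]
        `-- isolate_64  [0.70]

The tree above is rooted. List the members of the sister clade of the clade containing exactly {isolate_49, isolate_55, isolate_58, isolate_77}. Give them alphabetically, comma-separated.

isolate_44, isolate_75, isolate_76

The clade containing exactly {isolate_49, isolate_55, isolate_58, isolate_77} attaches to the tree at the node subtending ((((isolate_49,isolate_77),isolate_58),isolate_55),((isolate_44,isolate_75),isolate_76)).
The other lineage descending from that same node — the sister group — is ((isolate_44,isolate_75),isolate_76); its 3 tips in alphabetical order are the answer.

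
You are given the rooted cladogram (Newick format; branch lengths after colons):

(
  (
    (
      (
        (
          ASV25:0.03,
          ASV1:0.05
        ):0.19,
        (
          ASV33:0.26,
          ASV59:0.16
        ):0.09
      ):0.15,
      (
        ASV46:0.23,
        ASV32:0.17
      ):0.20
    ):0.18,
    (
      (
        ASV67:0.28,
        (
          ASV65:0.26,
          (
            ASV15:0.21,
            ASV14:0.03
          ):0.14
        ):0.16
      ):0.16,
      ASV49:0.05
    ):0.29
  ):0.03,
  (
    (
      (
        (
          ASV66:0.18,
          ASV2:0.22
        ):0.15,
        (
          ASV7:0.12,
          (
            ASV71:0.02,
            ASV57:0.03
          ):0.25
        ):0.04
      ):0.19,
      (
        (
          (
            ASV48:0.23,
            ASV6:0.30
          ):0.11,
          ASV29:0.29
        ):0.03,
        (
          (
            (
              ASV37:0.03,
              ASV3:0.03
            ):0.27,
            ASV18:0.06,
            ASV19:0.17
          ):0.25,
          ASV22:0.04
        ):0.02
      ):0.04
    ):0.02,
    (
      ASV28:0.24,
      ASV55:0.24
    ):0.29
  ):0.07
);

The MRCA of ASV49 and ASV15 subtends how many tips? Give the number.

The MRCA of ASV49 and ASV15 is the node subtending ((ASV67,(ASV65,(ASV15,ASV14))),ASV49).
That clade contains 5 terminal taxa: ASV14, ASV15, ASV49, ASV65, ASV67.

5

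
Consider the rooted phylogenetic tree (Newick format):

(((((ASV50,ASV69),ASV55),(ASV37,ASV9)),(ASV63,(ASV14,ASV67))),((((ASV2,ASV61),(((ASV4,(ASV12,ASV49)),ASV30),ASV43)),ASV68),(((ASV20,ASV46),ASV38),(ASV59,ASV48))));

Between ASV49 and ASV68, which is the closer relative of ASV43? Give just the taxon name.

The MRCA of ASV43 and ASV49 subtends (((ASV4,(ASV12,ASV49)),ASV30),ASV43) (5 taxa).
The MRCA of ASV43 and ASV68 subtends (((ASV2,ASV61),(((ASV4,(ASV12,ASV49)),ASV30),ASV43)),ASV68) (8 taxa).
The first is nested inside the second, so ASV43 shares a more recent common ancestor with ASV49.

ASV49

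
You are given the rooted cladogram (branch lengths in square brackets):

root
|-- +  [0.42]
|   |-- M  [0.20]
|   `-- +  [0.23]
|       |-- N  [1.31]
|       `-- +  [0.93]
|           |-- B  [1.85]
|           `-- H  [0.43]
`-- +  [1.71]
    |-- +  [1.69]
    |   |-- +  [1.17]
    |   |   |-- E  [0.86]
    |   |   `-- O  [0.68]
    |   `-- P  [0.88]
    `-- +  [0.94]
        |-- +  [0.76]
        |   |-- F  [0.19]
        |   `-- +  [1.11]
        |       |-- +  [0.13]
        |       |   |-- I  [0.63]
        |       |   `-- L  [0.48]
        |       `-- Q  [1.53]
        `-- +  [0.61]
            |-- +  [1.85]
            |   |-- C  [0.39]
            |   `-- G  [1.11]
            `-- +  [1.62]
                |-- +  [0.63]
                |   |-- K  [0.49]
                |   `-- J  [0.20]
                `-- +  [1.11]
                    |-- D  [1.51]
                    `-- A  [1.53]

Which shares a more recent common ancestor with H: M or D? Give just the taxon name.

M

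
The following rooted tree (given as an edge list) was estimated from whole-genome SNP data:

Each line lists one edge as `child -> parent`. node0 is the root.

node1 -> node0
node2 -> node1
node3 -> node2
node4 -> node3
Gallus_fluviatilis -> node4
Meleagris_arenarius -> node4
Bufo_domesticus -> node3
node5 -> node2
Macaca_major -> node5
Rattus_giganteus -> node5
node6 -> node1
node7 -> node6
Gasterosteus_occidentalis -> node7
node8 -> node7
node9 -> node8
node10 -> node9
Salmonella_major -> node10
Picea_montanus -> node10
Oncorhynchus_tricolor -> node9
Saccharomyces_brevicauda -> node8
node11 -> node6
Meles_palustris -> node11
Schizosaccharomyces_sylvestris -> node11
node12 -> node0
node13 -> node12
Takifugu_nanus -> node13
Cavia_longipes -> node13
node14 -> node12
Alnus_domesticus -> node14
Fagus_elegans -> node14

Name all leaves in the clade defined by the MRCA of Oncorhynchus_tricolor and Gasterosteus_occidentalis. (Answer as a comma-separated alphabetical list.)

Tracing Oncorhynchus_tricolor: it sits inside ((Salmonella_major,Picea_montanus),Oncorhynchus_tricolor).
Tracing Gasterosteus_occidentalis: it sits inside (Gasterosteus_occidentalis,(((Salmonella_major,Picea_montanus),Oncorhynchus_tricolor),Saccharomyces_brevicauda)).
The smallest clade enclosing both is (Gasterosteus_occidentalis,(((Salmonella_major,Picea_montanus),Oncorhynchus_tricolor),Saccharomyces_brevicauda)); the answer is its 5 terminal taxa in alphabetical order.

Gasterosteus_occidentalis, Oncorhynchus_tricolor, Picea_montanus, Saccharomyces_brevicauda, Salmonella_major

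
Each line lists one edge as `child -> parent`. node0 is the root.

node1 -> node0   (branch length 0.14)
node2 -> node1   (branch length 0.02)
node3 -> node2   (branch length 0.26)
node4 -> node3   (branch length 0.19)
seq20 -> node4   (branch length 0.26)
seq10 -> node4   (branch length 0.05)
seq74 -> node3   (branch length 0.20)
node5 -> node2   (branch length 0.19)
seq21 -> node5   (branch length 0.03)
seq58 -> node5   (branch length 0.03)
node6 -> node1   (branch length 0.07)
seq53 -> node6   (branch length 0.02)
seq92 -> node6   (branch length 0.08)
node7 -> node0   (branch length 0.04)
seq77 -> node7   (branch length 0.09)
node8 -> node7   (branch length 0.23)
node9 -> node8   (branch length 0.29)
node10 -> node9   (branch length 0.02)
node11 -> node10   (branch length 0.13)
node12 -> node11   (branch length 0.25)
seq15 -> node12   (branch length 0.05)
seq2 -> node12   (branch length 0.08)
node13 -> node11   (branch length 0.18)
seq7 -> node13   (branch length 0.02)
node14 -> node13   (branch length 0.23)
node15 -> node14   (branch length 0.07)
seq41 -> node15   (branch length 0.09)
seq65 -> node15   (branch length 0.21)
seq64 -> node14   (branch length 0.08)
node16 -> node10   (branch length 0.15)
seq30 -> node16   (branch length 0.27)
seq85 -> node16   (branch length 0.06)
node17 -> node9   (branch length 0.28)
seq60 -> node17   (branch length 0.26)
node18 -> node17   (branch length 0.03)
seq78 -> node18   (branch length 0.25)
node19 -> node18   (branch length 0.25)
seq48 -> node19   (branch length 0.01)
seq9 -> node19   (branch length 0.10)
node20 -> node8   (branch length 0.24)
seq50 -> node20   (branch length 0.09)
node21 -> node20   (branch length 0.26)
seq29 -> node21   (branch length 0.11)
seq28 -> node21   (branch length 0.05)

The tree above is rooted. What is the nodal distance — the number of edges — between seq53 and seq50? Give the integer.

The MRCA of seq53 and seq50 is the root of the tree.
From seq53 up to that node: 3 branches. From seq50 up to the same node: 4 branches. Total: 3 + 4 = 7.

7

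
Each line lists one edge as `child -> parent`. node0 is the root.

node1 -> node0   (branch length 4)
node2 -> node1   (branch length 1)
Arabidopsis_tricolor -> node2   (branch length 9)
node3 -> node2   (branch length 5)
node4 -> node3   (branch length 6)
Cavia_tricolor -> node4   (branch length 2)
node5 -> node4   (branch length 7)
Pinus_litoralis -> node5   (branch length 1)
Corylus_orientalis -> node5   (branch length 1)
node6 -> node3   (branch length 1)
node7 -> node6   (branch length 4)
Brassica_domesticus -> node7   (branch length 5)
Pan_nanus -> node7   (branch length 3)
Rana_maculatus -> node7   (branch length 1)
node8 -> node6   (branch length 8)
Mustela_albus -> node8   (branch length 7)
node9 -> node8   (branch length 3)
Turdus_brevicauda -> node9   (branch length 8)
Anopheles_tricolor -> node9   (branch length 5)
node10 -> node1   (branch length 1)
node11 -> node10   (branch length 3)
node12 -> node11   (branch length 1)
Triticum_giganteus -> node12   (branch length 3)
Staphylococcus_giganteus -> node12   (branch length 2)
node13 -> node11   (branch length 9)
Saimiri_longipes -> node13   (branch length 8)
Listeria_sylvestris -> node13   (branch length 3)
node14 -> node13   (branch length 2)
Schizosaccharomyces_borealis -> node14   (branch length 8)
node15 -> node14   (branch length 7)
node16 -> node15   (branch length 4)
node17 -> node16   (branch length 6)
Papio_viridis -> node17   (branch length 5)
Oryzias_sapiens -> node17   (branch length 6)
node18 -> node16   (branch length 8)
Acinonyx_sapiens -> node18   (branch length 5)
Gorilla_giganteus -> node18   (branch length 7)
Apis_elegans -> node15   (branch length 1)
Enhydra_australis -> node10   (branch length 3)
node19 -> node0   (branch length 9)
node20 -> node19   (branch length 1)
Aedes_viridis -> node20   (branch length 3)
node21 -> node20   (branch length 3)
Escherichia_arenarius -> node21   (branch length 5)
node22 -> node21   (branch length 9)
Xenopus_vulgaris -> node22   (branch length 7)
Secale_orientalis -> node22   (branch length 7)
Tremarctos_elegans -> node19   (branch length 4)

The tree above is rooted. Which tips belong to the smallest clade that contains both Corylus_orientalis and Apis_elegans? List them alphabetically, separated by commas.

Acinonyx_sapiens, Anopheles_tricolor, Apis_elegans, Arabidopsis_tricolor, Brassica_domesticus, Cavia_tricolor, Corylus_orientalis, Enhydra_australis, Gorilla_giganteus, Listeria_sylvestris, Mustela_albus, Oryzias_sapiens, Pan_nanus, Papio_viridis, Pinus_litoralis, Rana_maculatus, Saimiri_longipes, Schizosaccharomyces_borealis, Staphylococcus_giganteus, Triticum_giganteus, Turdus_brevicauda

Tracing Corylus_orientalis: it sits inside (Pinus_litoralis,Corylus_orientalis).
Tracing Apis_elegans: it sits inside (((Papio_viridis,Oryzias_sapiens),(Acinonyx_sapiens,Gorilla_giganteus)),Apis_elegans).
The smallest clade enclosing both is ((Arabidopsis_tricolor,((Cavia_tricolor,(Pinus_litoralis,Corylus_orientalis)),((Brassica_domesticus,Pan_nanus,Rana_maculatus),(Mustela_albus,(Turdus_brevicauda,Anopheles_tricolor))))),(((Triticum_giganteus,Staphylococcus_giganteus),(Saimiri_longipes,Listeria_sylvestris,(Schizosaccharomyces_borealis,(((Papio_viridis,Oryzias_sapiens),(Acinonyx_sapiens,Gorilla_giganteus)),Apis_elegans)))),Enhydra_australis)); the answer is its 21 terminal taxa in alphabetical order.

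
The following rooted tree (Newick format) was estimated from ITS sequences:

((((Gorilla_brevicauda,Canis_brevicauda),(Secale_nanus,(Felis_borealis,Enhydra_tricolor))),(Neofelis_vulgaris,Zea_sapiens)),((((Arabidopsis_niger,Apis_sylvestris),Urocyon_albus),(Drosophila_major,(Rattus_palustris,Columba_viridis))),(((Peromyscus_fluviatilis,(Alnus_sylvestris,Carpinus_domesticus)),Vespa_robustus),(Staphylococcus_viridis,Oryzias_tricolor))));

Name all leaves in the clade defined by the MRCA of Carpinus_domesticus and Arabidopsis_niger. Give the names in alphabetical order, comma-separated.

Tracing Carpinus_domesticus: it sits inside (Alnus_sylvestris,Carpinus_domesticus).
Tracing Arabidopsis_niger: it sits inside (Arabidopsis_niger,Apis_sylvestris).
The smallest clade enclosing both is ((((Arabidopsis_niger,Apis_sylvestris),Urocyon_albus),(Drosophila_major,(Rattus_palustris,Columba_viridis))),(((Peromyscus_fluviatilis,(Alnus_sylvestris,Carpinus_domesticus)),Vespa_robustus),(Staphylococcus_viridis,Oryzias_tricolor))); the answer is its 12 terminal taxa in alphabetical order.

Alnus_sylvestris, Apis_sylvestris, Arabidopsis_niger, Carpinus_domesticus, Columba_viridis, Drosophila_major, Oryzias_tricolor, Peromyscus_fluviatilis, Rattus_palustris, Staphylococcus_viridis, Urocyon_albus, Vespa_robustus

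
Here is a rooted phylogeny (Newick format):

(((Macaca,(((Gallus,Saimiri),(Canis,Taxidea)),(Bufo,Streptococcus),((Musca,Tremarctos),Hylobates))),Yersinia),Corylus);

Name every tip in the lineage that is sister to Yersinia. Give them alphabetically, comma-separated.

Yersinia attaches to the tree at the node subtending ((Macaca,(((Gallus,Saimiri),(Canis,Taxidea)),(Bufo,Streptococcus),((Musca,Tremarctos),Hylobates))),Yersinia).
The other lineage descending from that same node — the sister group — is (Macaca,(((Gallus,Saimiri),(Canis,Taxidea)),(Bufo,Streptococcus),((Musca,Tremarctos),Hylobates))); its 10 tips in alphabetical order are the answer.

Bufo, Canis, Gallus, Hylobates, Macaca, Musca, Saimiri, Streptococcus, Taxidea, Tremarctos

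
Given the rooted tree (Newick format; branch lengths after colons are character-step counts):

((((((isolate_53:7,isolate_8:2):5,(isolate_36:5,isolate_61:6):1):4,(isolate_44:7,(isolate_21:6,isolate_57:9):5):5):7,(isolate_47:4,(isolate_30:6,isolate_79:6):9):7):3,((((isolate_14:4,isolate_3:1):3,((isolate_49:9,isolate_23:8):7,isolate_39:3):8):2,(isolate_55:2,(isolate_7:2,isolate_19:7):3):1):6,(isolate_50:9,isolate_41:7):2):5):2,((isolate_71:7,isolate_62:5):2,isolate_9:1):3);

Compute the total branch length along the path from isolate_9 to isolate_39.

The path runs isolate_9 → … → MRCA → … → isolate_39; the MRCA is the root of the tree.
Branch lengths along that path: 1 + 3 + 2 + 5 + 6 + 2 + 8 + 3 = 30.

30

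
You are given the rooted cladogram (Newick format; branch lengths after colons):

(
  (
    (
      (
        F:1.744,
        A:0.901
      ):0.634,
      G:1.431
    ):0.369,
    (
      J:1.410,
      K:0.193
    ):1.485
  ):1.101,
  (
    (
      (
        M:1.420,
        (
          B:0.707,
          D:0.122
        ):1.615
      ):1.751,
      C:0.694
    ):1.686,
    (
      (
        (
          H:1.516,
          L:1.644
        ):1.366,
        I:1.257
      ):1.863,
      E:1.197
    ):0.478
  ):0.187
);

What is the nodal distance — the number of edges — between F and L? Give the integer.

9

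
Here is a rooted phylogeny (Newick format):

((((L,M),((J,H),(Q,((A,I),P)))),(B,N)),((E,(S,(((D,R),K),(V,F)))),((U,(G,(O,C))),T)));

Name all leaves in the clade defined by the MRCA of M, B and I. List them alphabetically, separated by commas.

A, B, H, I, J, L, M, N, P, Q

Tracing M: it sits inside (L,M).
Tracing B: it sits inside (B,N).
Tracing I: it sits inside (A,I).
The smallest clade enclosing all 3 is (((L,M),((J,H),(Q,((A,I),P)))),(B,N)); the answer is its 10 terminal taxa in alphabetical order.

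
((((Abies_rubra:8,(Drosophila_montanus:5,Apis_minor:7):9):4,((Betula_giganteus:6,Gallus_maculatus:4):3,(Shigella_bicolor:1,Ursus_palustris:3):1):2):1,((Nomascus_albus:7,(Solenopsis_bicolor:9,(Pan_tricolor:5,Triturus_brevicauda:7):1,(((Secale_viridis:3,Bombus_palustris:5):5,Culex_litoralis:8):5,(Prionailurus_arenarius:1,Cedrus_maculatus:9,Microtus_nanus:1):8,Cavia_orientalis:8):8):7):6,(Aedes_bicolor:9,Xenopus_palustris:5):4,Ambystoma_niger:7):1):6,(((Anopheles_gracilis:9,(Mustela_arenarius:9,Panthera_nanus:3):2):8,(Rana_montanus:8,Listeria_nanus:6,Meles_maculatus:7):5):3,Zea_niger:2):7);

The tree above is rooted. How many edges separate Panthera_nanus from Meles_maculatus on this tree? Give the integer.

The MRCA of Panthera_nanus and Meles_maculatus is the node subtending ((Anopheles_gracilis,(Mustela_arenarius,Panthera_nanus)),(Rana_montanus,Listeria_nanus,Meles_maculatus)).
From Panthera_nanus up to that node: 3 branches. From Meles_maculatus up to the same node: 2 branches. Total: 3 + 2 = 5.

5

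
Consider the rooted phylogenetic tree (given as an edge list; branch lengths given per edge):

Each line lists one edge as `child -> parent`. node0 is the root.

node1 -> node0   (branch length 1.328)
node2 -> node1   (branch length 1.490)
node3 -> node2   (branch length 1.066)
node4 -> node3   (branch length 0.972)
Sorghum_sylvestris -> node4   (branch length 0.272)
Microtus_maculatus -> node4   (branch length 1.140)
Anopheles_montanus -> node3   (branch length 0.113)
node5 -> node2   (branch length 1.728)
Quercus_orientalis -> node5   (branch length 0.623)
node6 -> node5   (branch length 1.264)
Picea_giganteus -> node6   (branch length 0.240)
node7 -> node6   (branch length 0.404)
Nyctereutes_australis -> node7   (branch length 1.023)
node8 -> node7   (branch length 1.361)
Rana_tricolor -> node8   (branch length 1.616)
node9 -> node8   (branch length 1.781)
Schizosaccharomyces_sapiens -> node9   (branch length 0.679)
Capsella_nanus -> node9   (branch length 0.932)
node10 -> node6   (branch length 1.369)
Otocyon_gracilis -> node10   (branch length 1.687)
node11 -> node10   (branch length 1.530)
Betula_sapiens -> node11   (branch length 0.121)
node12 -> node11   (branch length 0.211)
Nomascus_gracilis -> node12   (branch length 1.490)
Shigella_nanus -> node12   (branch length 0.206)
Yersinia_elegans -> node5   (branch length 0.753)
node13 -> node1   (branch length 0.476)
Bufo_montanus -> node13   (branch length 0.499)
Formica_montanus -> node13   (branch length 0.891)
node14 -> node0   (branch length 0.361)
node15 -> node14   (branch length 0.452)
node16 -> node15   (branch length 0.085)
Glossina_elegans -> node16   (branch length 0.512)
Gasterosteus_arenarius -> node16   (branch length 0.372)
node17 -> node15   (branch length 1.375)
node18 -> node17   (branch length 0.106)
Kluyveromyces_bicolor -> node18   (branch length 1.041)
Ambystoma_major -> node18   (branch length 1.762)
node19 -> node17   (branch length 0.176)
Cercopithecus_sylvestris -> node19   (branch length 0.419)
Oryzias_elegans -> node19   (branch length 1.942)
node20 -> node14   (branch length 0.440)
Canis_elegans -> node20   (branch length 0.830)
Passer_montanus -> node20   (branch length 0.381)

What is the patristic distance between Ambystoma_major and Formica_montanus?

The path runs Ambystoma_major → … → MRCA → … → Formica_montanus; the MRCA is the root of the tree.
Branch lengths along that path: 1.762 + 0.106 + 1.375 + 0.452 + 0.361 + 1.328 + 0.476 + 0.891 = 6.751.

6.751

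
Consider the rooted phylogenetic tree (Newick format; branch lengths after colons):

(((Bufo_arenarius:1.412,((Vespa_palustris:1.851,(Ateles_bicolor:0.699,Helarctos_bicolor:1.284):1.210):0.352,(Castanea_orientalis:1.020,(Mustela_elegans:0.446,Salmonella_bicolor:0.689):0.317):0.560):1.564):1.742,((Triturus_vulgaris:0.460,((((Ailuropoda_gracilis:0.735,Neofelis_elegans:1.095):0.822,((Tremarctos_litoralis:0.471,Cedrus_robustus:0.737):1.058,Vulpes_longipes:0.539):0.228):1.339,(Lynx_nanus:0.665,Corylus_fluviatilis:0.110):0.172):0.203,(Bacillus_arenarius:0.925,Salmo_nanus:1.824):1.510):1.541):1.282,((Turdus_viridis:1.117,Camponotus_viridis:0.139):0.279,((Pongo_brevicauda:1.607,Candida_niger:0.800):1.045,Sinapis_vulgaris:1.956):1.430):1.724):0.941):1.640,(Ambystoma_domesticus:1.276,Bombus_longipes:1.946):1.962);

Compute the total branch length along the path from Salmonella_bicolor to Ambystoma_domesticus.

9.750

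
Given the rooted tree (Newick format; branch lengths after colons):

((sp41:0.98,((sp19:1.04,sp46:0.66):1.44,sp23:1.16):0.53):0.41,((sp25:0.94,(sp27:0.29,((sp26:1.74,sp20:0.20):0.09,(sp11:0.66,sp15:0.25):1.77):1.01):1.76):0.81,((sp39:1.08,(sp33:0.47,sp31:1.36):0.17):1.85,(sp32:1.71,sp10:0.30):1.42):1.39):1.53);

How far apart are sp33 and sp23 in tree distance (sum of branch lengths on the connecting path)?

The path runs sp33 → … → MRCA → … → sp23; the MRCA is the root of the tree.
Branch lengths along that path: 0.47 + 0.17 + 1.85 + 1.39 + 1.53 + 0.41 + 0.53 + 1.16 = 7.51.

7.51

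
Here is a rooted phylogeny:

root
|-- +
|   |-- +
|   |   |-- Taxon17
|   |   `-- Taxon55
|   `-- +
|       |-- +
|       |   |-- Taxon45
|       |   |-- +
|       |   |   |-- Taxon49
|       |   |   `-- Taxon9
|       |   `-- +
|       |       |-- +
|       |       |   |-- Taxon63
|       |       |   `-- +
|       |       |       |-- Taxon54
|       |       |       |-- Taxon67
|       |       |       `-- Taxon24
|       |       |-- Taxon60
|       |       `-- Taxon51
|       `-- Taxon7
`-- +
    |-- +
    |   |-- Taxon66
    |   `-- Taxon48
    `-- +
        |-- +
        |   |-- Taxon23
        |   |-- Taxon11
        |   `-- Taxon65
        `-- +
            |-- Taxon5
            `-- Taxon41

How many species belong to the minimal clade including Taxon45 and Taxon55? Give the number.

12

The MRCA of Taxon45 and Taxon55 is the node subtending ((Taxon17,Taxon55),((Taxon45,(Taxon49,Taxon9),((Taxon63,(Taxon54,Taxon67,Taxon24)),Taxon60,Taxon51)),Taxon7)).
That clade contains 12 terminal taxa: Taxon17, Taxon24, Taxon45, Taxon49, Taxon51, Taxon54, Taxon55, Taxon60, Taxon63, Taxon67, Taxon7, Taxon9.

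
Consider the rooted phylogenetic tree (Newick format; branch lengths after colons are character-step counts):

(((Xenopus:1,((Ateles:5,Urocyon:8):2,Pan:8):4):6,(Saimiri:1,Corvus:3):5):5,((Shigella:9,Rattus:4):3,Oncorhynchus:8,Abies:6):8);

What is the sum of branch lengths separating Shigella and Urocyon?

45

The path runs Shigella → … → MRCA → … → Urocyon; the MRCA is the root of the tree.
Branch lengths along that path: 9 + 3 + 8 + 5 + 6 + 4 + 2 + 8 = 45.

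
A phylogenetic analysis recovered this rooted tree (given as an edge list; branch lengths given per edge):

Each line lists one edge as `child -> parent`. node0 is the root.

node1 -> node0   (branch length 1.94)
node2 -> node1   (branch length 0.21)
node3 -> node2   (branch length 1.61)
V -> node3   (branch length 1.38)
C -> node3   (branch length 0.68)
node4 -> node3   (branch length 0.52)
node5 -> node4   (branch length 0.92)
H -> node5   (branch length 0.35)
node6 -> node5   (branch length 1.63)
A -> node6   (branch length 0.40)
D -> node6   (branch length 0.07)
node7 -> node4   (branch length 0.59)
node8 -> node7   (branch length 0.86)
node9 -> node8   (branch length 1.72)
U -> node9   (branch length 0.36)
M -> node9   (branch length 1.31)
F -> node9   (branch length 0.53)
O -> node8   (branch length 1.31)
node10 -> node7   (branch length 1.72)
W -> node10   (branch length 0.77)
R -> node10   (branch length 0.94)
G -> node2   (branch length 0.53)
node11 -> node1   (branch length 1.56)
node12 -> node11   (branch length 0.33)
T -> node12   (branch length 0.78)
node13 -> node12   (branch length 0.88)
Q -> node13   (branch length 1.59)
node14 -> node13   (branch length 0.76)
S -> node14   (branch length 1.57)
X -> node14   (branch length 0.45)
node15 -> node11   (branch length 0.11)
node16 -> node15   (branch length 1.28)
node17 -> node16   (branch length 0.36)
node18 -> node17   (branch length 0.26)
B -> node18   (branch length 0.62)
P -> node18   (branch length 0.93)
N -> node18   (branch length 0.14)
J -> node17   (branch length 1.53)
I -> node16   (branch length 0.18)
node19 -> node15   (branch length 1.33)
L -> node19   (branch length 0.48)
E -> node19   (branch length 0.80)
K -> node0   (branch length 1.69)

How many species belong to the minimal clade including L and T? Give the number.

11

The MRCA of L and T is the node subtending ((T,(Q,(S,X))),((((B,P,N),J),I),(L,E))).
That clade contains 11 terminal taxa: B, E, I, J, L, N, P, Q, S, T, X.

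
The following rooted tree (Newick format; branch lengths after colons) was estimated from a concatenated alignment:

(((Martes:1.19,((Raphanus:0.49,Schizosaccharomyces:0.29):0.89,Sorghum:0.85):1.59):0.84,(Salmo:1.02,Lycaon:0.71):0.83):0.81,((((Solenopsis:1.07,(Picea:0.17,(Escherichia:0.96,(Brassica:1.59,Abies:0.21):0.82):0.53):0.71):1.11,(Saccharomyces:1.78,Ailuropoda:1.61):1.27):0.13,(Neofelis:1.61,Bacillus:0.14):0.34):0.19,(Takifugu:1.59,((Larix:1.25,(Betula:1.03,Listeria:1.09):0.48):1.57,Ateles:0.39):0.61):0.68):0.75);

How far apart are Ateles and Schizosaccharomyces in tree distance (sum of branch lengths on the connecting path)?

The path runs Ateles → … → MRCA → … → Schizosaccharomyces; the MRCA is the root of the tree.
Branch lengths along that path: 0.39 + 0.61 + 0.68 + 0.75 + 0.81 + 0.84 + 1.59 + 0.89 + 0.29 = 6.85.

6.85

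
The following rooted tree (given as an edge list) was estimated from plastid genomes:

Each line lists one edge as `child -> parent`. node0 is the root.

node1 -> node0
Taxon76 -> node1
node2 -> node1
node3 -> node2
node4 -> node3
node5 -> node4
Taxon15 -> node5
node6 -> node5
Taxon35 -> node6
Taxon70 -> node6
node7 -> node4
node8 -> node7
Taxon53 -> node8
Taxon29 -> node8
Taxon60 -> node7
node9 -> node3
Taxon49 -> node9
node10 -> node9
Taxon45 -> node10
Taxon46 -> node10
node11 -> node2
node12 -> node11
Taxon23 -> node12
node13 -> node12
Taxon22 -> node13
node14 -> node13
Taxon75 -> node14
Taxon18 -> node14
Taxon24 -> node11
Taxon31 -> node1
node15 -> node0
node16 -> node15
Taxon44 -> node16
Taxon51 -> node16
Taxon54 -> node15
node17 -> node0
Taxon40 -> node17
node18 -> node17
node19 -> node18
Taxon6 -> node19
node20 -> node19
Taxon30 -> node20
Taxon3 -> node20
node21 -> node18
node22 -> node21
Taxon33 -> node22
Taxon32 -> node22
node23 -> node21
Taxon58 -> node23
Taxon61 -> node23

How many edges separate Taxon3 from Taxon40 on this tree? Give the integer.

The MRCA of Taxon3 and Taxon40 is the node subtending (Taxon40,((Taxon6,(Taxon30,Taxon3)),((Taxon33,Taxon32),(Taxon58,Taxon61)))).
From Taxon3 up to that node: 4 branches. From Taxon40 up to the same node: 1 branch. Total: 4 + 1 = 5.

5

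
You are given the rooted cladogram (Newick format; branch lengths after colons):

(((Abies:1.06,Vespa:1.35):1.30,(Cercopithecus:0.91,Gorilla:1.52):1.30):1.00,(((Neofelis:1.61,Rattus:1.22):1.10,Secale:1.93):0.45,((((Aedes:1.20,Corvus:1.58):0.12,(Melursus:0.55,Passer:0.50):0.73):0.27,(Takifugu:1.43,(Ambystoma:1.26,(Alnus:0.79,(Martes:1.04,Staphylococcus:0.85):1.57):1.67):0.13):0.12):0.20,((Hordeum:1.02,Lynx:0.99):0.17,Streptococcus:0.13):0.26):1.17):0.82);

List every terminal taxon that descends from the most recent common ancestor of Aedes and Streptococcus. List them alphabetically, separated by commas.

Tracing Aedes: it sits inside (Aedes,Corvus).
Tracing Streptococcus: it sits inside ((Hordeum,Lynx),Streptococcus).
The smallest clade enclosing both is ((((Aedes,Corvus),(Melursus,Passer)),(Takifugu,(Ambystoma,(Alnus,(Martes,Staphylococcus))))),((Hordeum,Lynx),Streptococcus)); the answer is its 12 terminal taxa in alphabetical order.

Aedes, Alnus, Ambystoma, Corvus, Hordeum, Lynx, Martes, Melursus, Passer, Staphylococcus, Streptococcus, Takifugu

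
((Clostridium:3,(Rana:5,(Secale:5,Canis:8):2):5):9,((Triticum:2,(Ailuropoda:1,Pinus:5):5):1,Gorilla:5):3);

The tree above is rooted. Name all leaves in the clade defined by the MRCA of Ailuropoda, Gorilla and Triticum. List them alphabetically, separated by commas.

Ailuropoda, Gorilla, Pinus, Triticum

Tracing Ailuropoda: it sits inside (Ailuropoda,Pinus).
Tracing Gorilla: it sits inside ((Triticum,(Ailuropoda,Pinus)),Gorilla).
Tracing Triticum: it sits inside (Triticum,(Ailuropoda,Pinus)).
The smallest clade enclosing all 3 is ((Triticum,(Ailuropoda,Pinus)),Gorilla); the answer is its 4 terminal taxa in alphabetical order.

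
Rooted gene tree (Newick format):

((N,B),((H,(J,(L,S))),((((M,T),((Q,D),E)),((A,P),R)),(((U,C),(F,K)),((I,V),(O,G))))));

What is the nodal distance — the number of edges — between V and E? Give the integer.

The MRCA of V and E is the node subtending ((((M,T),((Q,D),E)),((A,P),R)),(((U,C),(F,K)),((I,V),(O,G)))).
From V up to that node: 4 branches. From E up to the same node: 4 branches. Total: 4 + 4 = 8.

8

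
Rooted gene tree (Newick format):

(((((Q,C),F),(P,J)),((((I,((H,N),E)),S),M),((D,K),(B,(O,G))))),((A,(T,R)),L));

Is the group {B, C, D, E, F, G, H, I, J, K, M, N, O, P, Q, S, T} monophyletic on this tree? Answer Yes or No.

The MRCA of the listed taxa is the root, so the smallest clade containing them is the whole tree.
That clade also contains A, L, R, which are not in the proposed group, so the group is not monophyletic.

No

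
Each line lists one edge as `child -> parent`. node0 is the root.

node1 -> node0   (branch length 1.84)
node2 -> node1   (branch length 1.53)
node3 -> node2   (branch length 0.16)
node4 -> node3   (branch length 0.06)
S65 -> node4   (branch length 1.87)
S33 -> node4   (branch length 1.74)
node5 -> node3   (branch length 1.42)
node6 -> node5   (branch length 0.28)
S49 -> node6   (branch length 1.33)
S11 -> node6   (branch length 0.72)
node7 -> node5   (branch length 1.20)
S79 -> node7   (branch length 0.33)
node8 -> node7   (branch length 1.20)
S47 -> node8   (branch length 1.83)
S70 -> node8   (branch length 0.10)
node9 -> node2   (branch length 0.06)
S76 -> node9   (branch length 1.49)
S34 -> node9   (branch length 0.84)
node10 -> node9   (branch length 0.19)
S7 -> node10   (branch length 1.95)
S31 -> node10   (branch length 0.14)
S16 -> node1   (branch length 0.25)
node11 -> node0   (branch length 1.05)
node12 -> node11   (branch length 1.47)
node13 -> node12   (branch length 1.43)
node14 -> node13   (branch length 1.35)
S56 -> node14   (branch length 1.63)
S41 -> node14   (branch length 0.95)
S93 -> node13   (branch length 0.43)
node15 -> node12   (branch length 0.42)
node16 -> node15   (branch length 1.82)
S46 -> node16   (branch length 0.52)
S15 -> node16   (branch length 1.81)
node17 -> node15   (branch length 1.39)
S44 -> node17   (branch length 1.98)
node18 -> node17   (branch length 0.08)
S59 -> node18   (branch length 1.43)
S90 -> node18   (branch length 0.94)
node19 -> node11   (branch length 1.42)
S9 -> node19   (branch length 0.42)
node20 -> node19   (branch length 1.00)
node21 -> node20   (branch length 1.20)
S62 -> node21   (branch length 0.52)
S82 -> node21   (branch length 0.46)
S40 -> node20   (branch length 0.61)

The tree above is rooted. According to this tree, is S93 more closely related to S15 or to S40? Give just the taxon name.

S15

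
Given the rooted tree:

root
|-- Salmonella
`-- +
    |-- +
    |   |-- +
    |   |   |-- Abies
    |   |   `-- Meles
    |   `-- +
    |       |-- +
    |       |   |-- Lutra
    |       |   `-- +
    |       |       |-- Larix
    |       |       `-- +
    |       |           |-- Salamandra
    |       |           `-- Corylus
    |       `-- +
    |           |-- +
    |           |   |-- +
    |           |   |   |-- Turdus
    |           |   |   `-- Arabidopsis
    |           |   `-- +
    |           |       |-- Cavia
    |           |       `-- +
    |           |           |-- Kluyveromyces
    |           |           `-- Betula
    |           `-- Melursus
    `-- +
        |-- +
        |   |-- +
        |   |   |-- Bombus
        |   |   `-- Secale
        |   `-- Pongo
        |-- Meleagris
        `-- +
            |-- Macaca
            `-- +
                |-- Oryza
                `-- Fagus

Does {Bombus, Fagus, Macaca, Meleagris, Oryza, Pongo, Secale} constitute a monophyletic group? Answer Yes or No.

Yes

The most recent common ancestor of these taxa subtends (((Bombus,Secale),Pongo),Meleagris,(Macaca,(Oryza,Fagus))).
That clade has exactly 7 tips — every listed taxon and nothing else — so the group is monophyletic.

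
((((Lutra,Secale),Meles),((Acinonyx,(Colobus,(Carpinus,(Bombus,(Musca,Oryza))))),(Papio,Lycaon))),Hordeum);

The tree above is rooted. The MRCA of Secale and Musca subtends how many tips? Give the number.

11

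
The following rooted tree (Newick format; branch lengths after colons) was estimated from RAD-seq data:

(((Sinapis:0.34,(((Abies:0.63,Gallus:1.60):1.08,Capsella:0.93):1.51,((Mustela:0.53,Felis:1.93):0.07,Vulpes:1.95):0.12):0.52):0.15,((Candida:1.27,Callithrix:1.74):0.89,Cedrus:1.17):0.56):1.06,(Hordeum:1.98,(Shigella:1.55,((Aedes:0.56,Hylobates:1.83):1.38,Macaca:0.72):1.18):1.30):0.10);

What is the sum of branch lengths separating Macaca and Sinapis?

4.85

The path runs Macaca → … → MRCA → … → Sinapis; the MRCA is the root of the tree.
Branch lengths along that path: 0.72 + 1.18 + 1.30 + 0.10 + 1.06 + 0.15 + 0.34 = 4.85.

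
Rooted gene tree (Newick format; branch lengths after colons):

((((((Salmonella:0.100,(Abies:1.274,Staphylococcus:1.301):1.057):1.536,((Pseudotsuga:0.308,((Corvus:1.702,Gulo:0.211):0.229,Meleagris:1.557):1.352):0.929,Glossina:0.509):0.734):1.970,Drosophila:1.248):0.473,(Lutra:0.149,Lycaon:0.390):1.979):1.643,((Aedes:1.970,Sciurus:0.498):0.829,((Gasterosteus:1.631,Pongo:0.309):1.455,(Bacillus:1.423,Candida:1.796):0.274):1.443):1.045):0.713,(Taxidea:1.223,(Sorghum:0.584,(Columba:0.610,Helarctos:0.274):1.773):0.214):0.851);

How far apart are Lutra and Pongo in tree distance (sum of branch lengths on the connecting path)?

8.023

The path runs Lutra → … → MRCA → … → Pongo; the MRCA is the node subtending (((((Salmonella,(Abies,Staphylococcus)),((Pseudotsuga,((Corvus,Gulo),Meleagris)),Glossina)),Drosophila),(Lutra,Lycaon)),((Aedes,Sciurus),((Gasterosteus,Pongo),(Bacillus,Candida)))).
Branch lengths along that path: 0.149 + 1.979 + 1.643 + 1.045 + 1.443 + 1.455 + 0.309 = 8.023.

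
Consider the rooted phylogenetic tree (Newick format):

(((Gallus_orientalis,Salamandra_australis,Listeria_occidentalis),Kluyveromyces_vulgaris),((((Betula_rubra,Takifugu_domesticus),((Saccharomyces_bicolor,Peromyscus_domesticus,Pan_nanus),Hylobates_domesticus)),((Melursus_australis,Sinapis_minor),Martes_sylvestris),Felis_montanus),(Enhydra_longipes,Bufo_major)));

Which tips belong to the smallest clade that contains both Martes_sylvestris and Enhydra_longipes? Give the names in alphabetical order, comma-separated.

Betula_rubra, Bufo_major, Enhydra_longipes, Felis_montanus, Hylobates_domesticus, Martes_sylvestris, Melursus_australis, Pan_nanus, Peromyscus_domesticus, Saccharomyces_bicolor, Sinapis_minor, Takifugu_domesticus

Tracing Martes_sylvestris: it sits inside ((Melursus_australis,Sinapis_minor),Martes_sylvestris).
Tracing Enhydra_longipes: it sits inside (Enhydra_longipes,Bufo_major).
The smallest clade enclosing both is ((((Betula_rubra,Takifugu_domesticus),((Saccharomyces_bicolor,Peromyscus_domesticus,Pan_nanus),Hylobates_domesticus)),((Melursus_australis,Sinapis_minor),Martes_sylvestris),Felis_montanus),(Enhydra_longipes,Bufo_major)); the answer is its 12 terminal taxa in alphabetical order.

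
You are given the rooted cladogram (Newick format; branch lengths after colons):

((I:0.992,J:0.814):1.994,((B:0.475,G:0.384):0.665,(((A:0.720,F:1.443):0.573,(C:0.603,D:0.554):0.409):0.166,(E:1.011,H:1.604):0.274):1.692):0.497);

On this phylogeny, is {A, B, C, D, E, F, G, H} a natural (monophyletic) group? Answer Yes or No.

Yes

The most recent common ancestor of these taxa subtends ((B,G),(((A,F),(C,D)),(E,H))).
That clade has exactly 8 tips — every listed taxon and nothing else — so the group is monophyletic.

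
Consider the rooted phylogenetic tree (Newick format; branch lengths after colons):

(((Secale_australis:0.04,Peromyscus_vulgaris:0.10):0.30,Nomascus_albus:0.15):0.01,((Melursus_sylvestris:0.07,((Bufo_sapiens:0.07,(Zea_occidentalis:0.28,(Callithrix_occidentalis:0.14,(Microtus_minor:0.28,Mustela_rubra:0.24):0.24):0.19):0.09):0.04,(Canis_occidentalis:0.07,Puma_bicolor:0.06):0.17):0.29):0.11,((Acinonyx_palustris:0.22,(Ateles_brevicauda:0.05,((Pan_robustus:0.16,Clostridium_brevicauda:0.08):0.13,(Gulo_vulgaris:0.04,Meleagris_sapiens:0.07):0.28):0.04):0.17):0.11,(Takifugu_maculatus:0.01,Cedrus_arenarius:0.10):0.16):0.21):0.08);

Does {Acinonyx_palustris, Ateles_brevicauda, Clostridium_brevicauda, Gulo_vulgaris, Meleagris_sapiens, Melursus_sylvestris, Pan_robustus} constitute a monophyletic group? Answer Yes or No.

No

The MRCA of the listed taxa subtends ((Melursus_sylvestris,((Bufo_sapiens,(Zea_occidentalis,(Callithrix_occidentalis,(Microtus_minor,Mustela_rubra)))),(Canis_occidentalis,Puma_bicolor))),((Acinonyx_palustris,(Ateles_brevicauda,((Pan_robustus,Clostridium_brevicauda),(Gulo_vulgaris,Meleagris_sapiens)))),(Takifugu_maculatus,Cedrus_arenarius))).
That clade also contains Bufo_sapiens, Callithrix_occidentalis, Canis_occidentalis, Cedrus_arenarius, Microtus_minor, Mustela_rubra, Puma_bicolor, Takifugu_maculatus, Zea_occidentalis, which are not in the proposed group, so the group is not monophyletic.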